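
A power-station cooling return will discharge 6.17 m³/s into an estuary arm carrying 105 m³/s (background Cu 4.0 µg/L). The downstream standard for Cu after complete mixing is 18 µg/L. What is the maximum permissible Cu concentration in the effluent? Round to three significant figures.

At the limit, (Qr·Cr + Qe·Cₑ)/(Qr + Qe) = 18:
Cₑ = (111.2·18 − 105.0·4.000) / 6.170 = 256.2 µg/L.

256 µg/L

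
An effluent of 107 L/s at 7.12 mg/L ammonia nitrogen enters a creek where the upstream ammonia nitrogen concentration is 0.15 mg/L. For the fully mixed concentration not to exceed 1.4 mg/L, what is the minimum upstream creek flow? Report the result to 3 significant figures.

Set C_mix = 1.4: (Q·0.1500 + 107.0·7.120) / (Q + 107.0) = 1.4
→ Q = 107.0·(7.120 − 1.4)/(1.4 − 0.1500) = 489.6 L/s.

490 L/s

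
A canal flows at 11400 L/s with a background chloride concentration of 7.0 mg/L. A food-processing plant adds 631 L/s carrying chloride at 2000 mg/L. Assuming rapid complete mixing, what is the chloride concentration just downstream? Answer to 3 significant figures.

112 mg/L

Mass balance: C = (11400·7.000 + 631.0·2000) / 12030 = 1342000/12030 = 111.5 mg/L.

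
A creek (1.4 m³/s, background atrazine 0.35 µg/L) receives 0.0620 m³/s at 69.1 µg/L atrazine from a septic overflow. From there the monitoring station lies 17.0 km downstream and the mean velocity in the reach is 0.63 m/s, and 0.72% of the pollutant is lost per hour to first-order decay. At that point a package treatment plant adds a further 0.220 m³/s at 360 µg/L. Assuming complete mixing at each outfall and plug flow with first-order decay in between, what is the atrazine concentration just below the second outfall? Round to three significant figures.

After mixing, C = (1.400·0.3500 + 0.06200·69.10) / 1.462 = 4.774/1.462 = 3.266 µg/L; combined flow 1.462 m³/s.
Travel time t = 17.0·1000 / 0.63 = 26980 s = 7.496 h.
0.72%/h lost → k = −ln(1 − 0.0072) = 0.007226 h⁻¹.
After decay, C = 3.266 × e^(−kt) = 3.266 × 0.9473 = 3.093 µg/L.
Second outfall: C = (1.462·3.093 + 0.2200·360.0)/1.682 = 49.78 µg/L.

49.8 µg/L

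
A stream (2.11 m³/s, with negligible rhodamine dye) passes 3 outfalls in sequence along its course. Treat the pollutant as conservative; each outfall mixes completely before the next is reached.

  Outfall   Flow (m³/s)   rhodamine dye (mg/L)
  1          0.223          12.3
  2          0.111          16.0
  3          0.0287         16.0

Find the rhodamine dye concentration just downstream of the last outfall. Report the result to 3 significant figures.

After outfall 1: Q = 2.110 + 0.2230 = 2.333 m³/s; C = (2.110·0 + 0.2230·12.30)/2.333 = 1.176 mg/L.
After outfall 2: Q = 2.333 + 0.1110 = 2.444 m³/s; C = (2.333·1.176 + 0.1110·16.00)/2.444 = 1.849 mg/L.
After outfall 3: Q = 2.444 + 0.02870 = 2.473 m³/s; C = (2.444·1.849 + 0.02870·16.00)/2.473 = 2.013 mg/L.

2.01 mg/L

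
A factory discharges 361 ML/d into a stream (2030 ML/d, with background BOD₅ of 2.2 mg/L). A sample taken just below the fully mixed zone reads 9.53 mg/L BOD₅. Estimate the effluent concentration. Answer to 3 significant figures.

Mass balance: 2030·2.200 + 361.0·Cₑ = 2391·9.530
→ Cₑ = (2391·9.530 − 2030·2.200) / 361.0 = 50.75 mg/L.

50.7 mg/L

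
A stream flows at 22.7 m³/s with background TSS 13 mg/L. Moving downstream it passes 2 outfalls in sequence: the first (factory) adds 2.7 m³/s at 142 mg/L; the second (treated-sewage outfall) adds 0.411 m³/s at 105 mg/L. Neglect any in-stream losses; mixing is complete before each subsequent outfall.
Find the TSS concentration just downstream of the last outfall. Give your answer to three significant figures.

28.0 mg/L

Outfall 1: combined Q = 25.40 m³/s; C = (22.70·13.00 + 2.700·142.0)/25.40 = 26.71 mg/L.
Outfall 2: combined Q = 25.81 m³/s; C = (25.40·26.71 + 0.4110·105.0)/25.81 = 27.96 mg/L.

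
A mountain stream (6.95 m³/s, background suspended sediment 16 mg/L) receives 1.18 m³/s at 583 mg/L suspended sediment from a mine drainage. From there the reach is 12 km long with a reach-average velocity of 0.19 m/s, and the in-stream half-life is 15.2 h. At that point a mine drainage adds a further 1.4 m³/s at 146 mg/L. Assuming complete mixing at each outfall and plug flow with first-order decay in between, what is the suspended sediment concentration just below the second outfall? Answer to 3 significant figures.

Mass balance: C = (6.950·16.00 + 1.180·583.0) / 8.130 = 799.1/8.130 = 98.30 mg/L; combined flow 8.130 m³/s.
Travel time t = 12·1000 / 0.19 = 63160 s = 17.54 h.
Half-life 15.2 h → k = ln 2 / 15.2 = 0.04560 h⁻¹ = 1.094 d⁻¹.
Applying C = C₀e^(−kt): 98.30 × 0.4493 = 44.17 mg/L.
At the second outfall, C = (8.130·44.17 + 1.400·146.0) / (8.130 + 1.400) = 59.13 mg/L.

59.1 mg/L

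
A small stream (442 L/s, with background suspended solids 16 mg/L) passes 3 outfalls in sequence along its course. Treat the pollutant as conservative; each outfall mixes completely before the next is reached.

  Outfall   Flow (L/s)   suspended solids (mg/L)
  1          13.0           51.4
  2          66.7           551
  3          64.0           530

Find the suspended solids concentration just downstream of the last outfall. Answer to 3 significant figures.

134 mg/L

Below outfall 1: Q → 455.0 L/s, C = (442.0·16.00 + 13.00·51.40)/455.0 = 17.01 mg/L.
Below outfall 2: Q → 521.7 L/s, C = (455.0·17.01 + 66.70·551.0)/521.7 = 85.28 mg/L.
Below outfall 3: Q → 585.7 L/s, C = (521.7·85.28 + 64.00·530.0)/585.7 = 133.9 mg/L.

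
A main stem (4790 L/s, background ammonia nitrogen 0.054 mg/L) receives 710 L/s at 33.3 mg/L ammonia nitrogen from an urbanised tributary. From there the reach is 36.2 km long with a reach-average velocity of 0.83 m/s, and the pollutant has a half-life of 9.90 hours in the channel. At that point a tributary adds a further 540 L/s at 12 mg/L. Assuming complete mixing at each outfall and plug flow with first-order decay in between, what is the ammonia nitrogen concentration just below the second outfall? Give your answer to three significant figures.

Mixed concentration C = ΣQC/ΣQ = (4790·0.05400 + 710.0·33.30) / 5500 = 23900/5500 = 4.346 mg/L; combined flow 5500 L/s.
Travel time t = 36.2·1000 / 0.83 = 43610 s = 12.12 h.
Half-life 9.90 h → k = ln 2 / 9.90 = 0.07001 h⁻¹ = 1.680 d⁻¹.
First-order decay: C = 4.346·exp(−k·t) = 4.346·0.4282 = 1.861 mg/L.
Second outfall: C = (5500·1.861 + 540.0·12.00)/6040 = 2.767 mg/L.

2.77 mg/L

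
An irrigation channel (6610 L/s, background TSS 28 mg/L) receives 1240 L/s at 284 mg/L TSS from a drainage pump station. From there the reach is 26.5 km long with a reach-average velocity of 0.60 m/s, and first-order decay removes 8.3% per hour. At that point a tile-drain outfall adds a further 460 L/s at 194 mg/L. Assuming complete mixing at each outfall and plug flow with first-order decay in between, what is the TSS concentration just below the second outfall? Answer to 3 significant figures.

33.1 mg/L

Mass balance: C = (6610·28.00 + 1240·284.0) / 7850 = 537200/7850 = 68.44 mg/L; combined flow 7850 L/s.
Travel time t = 26.5·1000 / 0.60 = 44170 s = 12.27 h.
8.3%/h lost → k = −ln(1 − 0.083) = 0.08665 h⁻¹.
First-order decay: C = 68.44·exp(−k·t) = 68.44·0.3454 = 23.64 mg/L.
At the second outfall, C = (7850·23.64 + 460.0·194.0) / (7850 + 460.0) = 33.07 mg/L.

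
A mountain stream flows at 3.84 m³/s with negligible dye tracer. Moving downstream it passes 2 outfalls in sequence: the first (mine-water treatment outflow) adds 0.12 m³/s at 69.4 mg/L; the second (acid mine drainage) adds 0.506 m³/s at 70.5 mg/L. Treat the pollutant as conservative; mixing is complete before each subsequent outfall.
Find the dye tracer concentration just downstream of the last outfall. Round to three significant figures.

After outfall 1: Q = 3.840 + 0.1200 = 3.960 m³/s; C = (3.840·0 + 0.1200·69.40)/3.960 = 2.103 mg/L.
After outfall 2: Q = 3.960 + 0.5060 = 4.466 m³/s; C = (3.960·2.103 + 0.5060·70.50)/4.466 = 9.852 mg/L.

9.85 mg/L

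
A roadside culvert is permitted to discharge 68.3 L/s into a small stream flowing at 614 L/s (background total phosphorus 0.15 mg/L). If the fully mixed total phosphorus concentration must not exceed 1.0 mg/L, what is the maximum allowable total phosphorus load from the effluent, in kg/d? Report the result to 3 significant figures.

51.0 kg/d

Mass balance at the limit: 614.0·0.1500 + 68.30·Cₑ = 682.3·1.0 → Cₑ = 8.641 mg/L.
68.30 L/s = 0.06830 m³/s. Load = 0.06830 m³/s × 8.641 g/m³ × 86 400 s/d = 50.99 kg/d.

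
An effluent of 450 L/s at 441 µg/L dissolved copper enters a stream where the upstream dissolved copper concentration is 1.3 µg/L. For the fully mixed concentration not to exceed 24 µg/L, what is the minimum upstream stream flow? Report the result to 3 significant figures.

8270 L/s

Set C_mix = 24: (Q·1.300 + 450.0·441.0) / (Q + 450.0) = 24
→ Q = 450.0·(441.0 − 24)/(24 − 1.300) = 8267 L/s.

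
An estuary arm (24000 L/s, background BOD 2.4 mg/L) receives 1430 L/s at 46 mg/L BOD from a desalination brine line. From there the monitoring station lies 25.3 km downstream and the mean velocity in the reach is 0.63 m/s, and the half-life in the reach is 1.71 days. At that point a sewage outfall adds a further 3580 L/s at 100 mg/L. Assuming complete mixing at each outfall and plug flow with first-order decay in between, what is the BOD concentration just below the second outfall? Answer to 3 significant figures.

Mass balance: C = (24000·2.400 + 1430·46.00) / 25430 = 123400/25430 = 4.852 mg/L; combined flow 25430 L/s.
Travel time t = 25.3·1000 / 0.63 = 40160 s = 11.16 h.
Half-life 1.71 d → k = ln 2 / 1.71 = 0.4053 d⁻¹.
Decay over the reach: 4.852·exp(−kt) = 4.852·0.8283 = 4.019 mg/L.
Second outfall: C = (25430·4.019 + 3580·100.0)/29010 = 15.86 mg/L.

15.9 mg/L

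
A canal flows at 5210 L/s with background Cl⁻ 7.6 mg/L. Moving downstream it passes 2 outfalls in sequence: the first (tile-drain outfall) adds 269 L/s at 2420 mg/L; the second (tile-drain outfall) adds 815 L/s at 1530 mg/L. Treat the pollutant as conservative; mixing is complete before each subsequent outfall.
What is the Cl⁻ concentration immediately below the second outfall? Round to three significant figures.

308 mg/L

After outfall 1: Q = 5210 + 269.0 = 5479 L/s; C = (5210·7.600 + 269.0·2420)/5479 = 126.0 mg/L.
After outfall 2: Q = 5479 + 815.0 = 6294 L/s; C = (5479·126.0 + 815.0·1530)/6294 = 307.8 mg/L.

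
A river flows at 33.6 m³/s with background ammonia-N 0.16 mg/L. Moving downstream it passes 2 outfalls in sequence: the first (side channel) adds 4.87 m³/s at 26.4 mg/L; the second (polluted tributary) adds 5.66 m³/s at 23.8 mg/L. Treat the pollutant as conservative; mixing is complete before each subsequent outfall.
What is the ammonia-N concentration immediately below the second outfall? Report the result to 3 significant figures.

6.09 mg/L

Outfall 1: combined Q = 38.47 m³/s; C = (33.60·0.1600 + 4.870·26.40)/38.47 = 3.482 mg/L.
Outfall 2: combined Q = 44.13 m³/s; C = (38.47·3.482 + 5.660·23.80)/44.13 = 6.088 mg/L.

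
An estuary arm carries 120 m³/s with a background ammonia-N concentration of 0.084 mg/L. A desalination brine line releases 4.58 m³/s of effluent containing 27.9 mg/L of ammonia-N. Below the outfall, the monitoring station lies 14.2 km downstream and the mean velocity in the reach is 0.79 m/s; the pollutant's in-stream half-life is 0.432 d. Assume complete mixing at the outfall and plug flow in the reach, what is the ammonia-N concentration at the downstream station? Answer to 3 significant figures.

0.793 mg/L

Flow-weighted average: C = (120.0·0.08400 + 4.580·27.90) / 124.6 = 137.9/124.6 = 1.107 mg/L.
Travel time t = 14.2·1000 / 0.79 = 17970 s = 4.993 h.
Half-life 0.432 d → k = ln 2 / 0.432 = 1.605 d⁻¹.
After decay, C = 1.107 × e^(−kt) = 1.107 × 0.7162 = 0.7926 mg/L.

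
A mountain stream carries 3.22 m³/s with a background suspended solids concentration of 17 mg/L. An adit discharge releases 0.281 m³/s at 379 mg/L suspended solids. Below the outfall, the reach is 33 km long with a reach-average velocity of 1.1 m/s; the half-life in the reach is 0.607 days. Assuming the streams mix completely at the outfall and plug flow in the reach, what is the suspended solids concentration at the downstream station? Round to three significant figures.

After mixing, C = (3.220·17.00 + 0.2810·379.0) / 3.501 = 161.2/3.501 = 46.06 mg/L.
Travel time t = 33·1000 / 1.1 = 30000 s = 8.333 h.
Half-life 0.607 d → k = ln 2 / 0.607 = 1.142 d⁻¹.
First-order decay: C = 46.06·exp(−k·t) = 46.06·0.6727 = 30.98 mg/L.

31.0 mg/L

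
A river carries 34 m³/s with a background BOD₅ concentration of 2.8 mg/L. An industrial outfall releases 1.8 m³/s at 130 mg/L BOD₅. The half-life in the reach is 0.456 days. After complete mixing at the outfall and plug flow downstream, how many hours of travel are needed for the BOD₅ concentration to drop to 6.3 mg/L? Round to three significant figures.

5.97 h

After mixing, C = (34.00·2.800 + 1.800·130.0) / 35.80 = 329.2/35.80 = 9.196 mg/L.
Half-life 0.456 d → k = ln 2 / 0.456 = 1.520 d⁻¹.
9.196·exp(−k·t) = 6.3 → t = ln(9.196/6.3)/k = 21500 s = 5.971 h.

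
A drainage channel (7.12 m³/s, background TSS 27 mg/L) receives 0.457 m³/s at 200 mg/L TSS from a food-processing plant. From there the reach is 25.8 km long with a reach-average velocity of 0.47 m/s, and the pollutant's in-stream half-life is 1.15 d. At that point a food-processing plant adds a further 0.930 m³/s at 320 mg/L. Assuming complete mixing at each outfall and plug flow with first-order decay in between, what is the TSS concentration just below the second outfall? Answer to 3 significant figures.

Mixed concentration C = ΣQC/ΣQ = (7.120·27.00 + 0.4570·200.0) / 7.577 = 283.6/7.577 = 37.43 mg/L; combined flow 7.577 m³/s.
Travel time t = 25.8·1000 / 0.47 = 54890 s = 15.25 h.
Half-life 1.15 d → k = ln 2 / 1.15 = 0.6027 d⁻¹.
Decay over the reach: 37.43·exp(−kt) = 37.43·0.6819 = 25.52 mg/L.
Second outfall: C = (7.577·25.52 + 0.9300·320.0)/8.507 = 57.72 mg/L.

57.7 mg/L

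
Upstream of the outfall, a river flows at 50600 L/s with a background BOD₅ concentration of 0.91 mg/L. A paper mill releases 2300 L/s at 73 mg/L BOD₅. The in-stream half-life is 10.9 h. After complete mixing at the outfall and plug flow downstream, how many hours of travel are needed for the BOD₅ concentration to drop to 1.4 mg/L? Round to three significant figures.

After mixing, C = (50600·0.9100 + 2300·73.00) / 52900 = 213900/52900 = 4.044 mg/L.
Half-life 10.9 h → k = ln 2 / 10.9 = 0.06359 h⁻¹ = 1.526 d⁻¹.
4.044·exp(−k·t) = 1.4 → t = ln(4.044/1.4)/k = 60060 s = 16.68 h.

16.7 h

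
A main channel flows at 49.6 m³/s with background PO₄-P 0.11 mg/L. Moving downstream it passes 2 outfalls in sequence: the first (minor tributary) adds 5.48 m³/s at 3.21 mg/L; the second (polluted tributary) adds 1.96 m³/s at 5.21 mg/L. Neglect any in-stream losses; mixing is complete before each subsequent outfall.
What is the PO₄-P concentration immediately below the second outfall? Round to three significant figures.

0.583 mg/L

Outfall 1: combined Q = 55.08 m³/s; C = (49.60·0.1100 + 5.480·3.210)/55.08 = 0.4184 mg/L.
Outfall 2: combined Q = 57.04 m³/s; C = (55.08·0.4184 + 1.960·5.210)/57.04 = 0.5831 mg/L.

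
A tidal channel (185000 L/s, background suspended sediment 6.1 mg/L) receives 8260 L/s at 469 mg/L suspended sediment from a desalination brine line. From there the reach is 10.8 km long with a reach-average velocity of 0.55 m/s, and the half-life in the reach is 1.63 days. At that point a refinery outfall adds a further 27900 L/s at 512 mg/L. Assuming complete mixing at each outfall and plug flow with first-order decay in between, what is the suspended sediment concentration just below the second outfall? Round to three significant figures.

85.1 mg/L

Mass balance: C = (185000·6.100 + 8260·469.0) / 193300 = 5002000/193300 = 25.88 mg/L; combined flow 193300 L/s.
Travel time t = 10.8·1000 / 0.55 = 19640 s = 5.455 h.
Half-life 1.63 d → k = ln 2 / 1.63 = 0.4252 d⁻¹.
First-order decay: C = 25.88·exp(−k·t) = 25.88·0.9079 = 23.50 mg/L.
Second outfall: C = (193300·23.50 + 27900·512.0)/221200 = 85.13 mg/L.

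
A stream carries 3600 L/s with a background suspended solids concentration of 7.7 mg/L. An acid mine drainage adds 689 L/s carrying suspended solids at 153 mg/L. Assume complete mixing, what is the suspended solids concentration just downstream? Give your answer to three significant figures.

Conservation of mass: C = (3600·7.700 + 689.0·153.0) / 4289 = 133100/4289 = 31.04 mg/L.

31.0 mg/L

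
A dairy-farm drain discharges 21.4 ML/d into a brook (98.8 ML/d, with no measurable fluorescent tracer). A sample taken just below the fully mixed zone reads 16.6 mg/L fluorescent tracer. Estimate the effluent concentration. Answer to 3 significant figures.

Mass balance: 98.80·0 + 21.40·Cₑ = 120.2·16.60
→ Cₑ = (120.2·16.60 − 98.80·0) / 21.40 = 93.24 mg/L.

93.2 mg/L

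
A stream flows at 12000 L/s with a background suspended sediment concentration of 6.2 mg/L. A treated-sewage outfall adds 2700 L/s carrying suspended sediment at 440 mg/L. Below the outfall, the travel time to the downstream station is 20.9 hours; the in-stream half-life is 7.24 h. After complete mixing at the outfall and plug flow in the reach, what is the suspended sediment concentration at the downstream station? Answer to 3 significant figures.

After mixing, C = (12000·6.200 + 2700·440.0) / 14700 = 1262000/14700 = 85.88 mg/L.
Half-life 7.24 h → k = ln 2 / 7.24 = 0.09574 h⁻¹ = 2.298 d⁻¹.
First-order decay: C = 85.88·exp(−k·t) = 85.88·0.1352 = 11.61 mg/L.

11.6 mg/L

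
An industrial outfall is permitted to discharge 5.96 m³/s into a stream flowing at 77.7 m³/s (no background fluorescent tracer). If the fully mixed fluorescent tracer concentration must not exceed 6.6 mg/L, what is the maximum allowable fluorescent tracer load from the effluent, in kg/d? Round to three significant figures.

Mass balance at the limit: 77.70·0 + 5.960·Cₑ = 83.66·6.6 → Cₑ = 92.64 mg/L.
Load = 5.960 m³/s × 92.64 g/m³ × 86 400 s/d = 47710 kg/d.

47700 kg/d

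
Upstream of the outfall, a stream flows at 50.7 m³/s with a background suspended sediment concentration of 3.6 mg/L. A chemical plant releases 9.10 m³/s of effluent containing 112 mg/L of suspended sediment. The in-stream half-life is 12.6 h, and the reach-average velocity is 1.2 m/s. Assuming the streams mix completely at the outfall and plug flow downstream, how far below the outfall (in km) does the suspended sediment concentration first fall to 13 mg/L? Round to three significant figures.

34.2 km

Mass balance: C = (50.70·3.600 + 9.100·112.0) / 59.80 = 1202/59.80 = 20.10 mg/L.
Half-life 12.6 h → k = ln 2 / 12.6 = 0.05501 h⁻¹ = 1.320 d⁻¹.
Set 20.10·exp(−k·t) = 13 → t = ln(20.10/13)/k = 28500 s = 7.917 h.
Distance = v·t = 1.2·28500 = 34200 m = 34.20 km.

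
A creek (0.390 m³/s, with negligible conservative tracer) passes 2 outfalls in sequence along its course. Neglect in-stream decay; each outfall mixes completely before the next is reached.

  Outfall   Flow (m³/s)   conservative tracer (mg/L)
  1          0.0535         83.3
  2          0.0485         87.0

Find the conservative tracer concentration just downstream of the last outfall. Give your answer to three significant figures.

17.6 mg/L

Outfall 1: combined Q = 0.4435 m³/s; C = (0.3900·0 + 0.05350·83.30)/0.4435 = 10.05 mg/L.
Outfall 2: combined Q = 0.4920 m³/s; C = (0.4435·10.05 + 0.04850·87.00)/0.4920 = 17.63 mg/L.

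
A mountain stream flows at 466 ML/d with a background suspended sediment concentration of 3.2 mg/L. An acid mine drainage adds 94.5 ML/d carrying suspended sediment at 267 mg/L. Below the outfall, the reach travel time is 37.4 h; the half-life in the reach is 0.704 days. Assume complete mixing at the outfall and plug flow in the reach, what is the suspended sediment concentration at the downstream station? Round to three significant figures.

Conservation of mass: C = (466.0·3.200 + 94.50·267.0) / 560.5 = 26720/560.5 = 47.68 mg/L.
Half-life 0.704 d → k = ln 2 / 0.704 = 0.9846 d⁻¹.
Decay over the reach: 47.68·exp(−kt) = 47.68·0.2156 = 10.28 mg/L.

10.3 mg/L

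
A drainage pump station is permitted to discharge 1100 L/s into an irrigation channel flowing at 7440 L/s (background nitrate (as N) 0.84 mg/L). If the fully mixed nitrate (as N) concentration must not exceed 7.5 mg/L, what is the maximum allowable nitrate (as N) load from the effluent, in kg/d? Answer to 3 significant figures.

Mass balance at the limit: 7440·0.8400 + 1100·Cₑ = 8540·7.5 → Cₑ = 52.55 mg/L.
1100 L/s = 1.100 m³/s. Load = 1.100 m³/s × 52.55 g/m³ × 86 400 s/d = 4994 kg/d.

4990 kg/d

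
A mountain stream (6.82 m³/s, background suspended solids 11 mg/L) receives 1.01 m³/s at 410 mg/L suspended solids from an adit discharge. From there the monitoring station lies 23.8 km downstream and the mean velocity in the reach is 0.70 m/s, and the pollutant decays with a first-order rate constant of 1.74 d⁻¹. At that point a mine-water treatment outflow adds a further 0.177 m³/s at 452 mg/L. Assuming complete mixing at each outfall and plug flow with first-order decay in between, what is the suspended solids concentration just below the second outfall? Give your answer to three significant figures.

Mass balance: C = (6.820·11.00 + 1.010·410.0) / 7.830 = 489.1/7.830 = 62.47 mg/L; combined flow 7.830 m³/s.
Travel time t = 23.8·1000 / 0.70 = 34000 s = 9.444 h.
First-order decay: C = 62.47·exp(−k·t) = 62.47·0.5042 = 31.50 mg/L.
Second outfall: C = (7.830·31.50 + 0.1770·452.0)/8.007 = 40.79 mg/L.

40.8 mg/L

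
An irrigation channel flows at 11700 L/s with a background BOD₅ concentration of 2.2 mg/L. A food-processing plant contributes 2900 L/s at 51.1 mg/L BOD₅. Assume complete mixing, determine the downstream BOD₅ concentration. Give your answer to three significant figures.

After mixing, C = (11700·2.200 + 2900·51.10) / 14600 = 173900/14600 = 11.91 mg/L.

11.9 mg/L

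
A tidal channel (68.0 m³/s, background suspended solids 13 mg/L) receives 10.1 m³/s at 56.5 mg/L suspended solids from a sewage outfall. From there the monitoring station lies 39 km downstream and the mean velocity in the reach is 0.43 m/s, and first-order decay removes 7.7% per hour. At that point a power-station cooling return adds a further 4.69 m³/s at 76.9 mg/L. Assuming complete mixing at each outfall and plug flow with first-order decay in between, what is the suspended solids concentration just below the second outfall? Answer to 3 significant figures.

6.69 mg/L

After mixing, C = (68.00·13.00 + 10.10·56.50) / 78.10 = 1455/78.10 = 18.63 mg/L; combined flow 78.10 m³/s.
Travel time t = 39·1000 / 0.43 = 90700 s = 25.19 h.
7.7%/h lost → k = −ln(1 − 0.077) = 0.08013 h⁻¹.
First-order decay: C = 18.63·exp(−k·t) = 18.63·0.1328 = 2.474 mg/L.
At the second outfall, C = (78.10·2.474 + 4.690·76.90) / (78.10 + 4.690) = 6.690 mg/L.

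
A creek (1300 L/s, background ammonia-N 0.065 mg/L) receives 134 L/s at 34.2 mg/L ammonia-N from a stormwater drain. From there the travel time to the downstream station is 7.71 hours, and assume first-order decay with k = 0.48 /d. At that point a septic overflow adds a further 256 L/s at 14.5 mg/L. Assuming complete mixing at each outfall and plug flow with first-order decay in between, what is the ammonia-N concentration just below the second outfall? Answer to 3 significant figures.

Conservation of mass: C = (1300·0.06500 + 134.0·34.20) / 1434 = 4667/1434 = 3.255 mg/L; combined flow 1434 L/s.
First-order decay: C = 3.255·exp(−k·t) = 3.255·0.8571 = 2.790 mg/L.
Second outfall: C = (1434·2.790 + 256.0·14.50)/1690 = 4.564 mg/L.

4.56 mg/L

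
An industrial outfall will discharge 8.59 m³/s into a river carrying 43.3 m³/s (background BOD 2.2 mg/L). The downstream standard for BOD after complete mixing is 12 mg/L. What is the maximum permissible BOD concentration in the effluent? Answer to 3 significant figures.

61.4 mg/L

At the limit, (Qr·Cr + Qe·Cₑ)/(Qr + Qe) = 12:
Cₑ = (51.89·12 − 43.30·2.200) / 8.590 = 61.40 mg/L.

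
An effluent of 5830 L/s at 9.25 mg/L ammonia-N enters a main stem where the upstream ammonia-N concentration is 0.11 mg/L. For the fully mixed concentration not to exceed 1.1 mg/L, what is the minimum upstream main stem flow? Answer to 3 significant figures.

Set C_mix = 1.1: (Q·0.1100 + 5830·9.250) / (Q + 5830) = 1.1
→ Q = 5830·(9.250 − 1.1)/(1.1 − 0.1100) = 47990 L/s.

48000 L/s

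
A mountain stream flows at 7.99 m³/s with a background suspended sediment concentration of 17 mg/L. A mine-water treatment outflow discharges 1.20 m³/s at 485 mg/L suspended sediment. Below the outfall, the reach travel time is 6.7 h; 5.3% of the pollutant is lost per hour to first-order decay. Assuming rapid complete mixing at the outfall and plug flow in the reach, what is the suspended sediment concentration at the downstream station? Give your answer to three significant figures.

Flow-weighted average: C = (7.990·17.00 + 1.200·485.0) / 9.190 = 717.8/9.190 = 78.11 mg/L.
5.3%/h lost → k = −ln(1 − 0.053) = 0.05446 h⁻¹.
After decay, C = 78.11 × e^(−kt) = 78.11 × 0.6943 = 54.23 mg/L.

54.2 mg/L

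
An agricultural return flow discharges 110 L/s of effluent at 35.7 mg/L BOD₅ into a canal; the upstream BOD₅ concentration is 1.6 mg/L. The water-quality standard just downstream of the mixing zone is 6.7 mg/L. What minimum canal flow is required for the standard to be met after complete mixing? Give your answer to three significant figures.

Set C_mix = 6.7: (Q·1.600 + 110.0·35.70) / (Q + 110.0) = 6.7
→ Q = 110.0·(35.70 − 6.7)/(6.7 − 1.600) = 625.5 L/s.

625 L/s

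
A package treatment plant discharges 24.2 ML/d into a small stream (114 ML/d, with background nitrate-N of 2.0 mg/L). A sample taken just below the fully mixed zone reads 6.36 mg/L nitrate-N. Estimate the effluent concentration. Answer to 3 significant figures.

Mass balance: 114.0·2.000 + 24.20·Cₑ = 138.2·6.360
→ Cₑ = (138.2·6.360 − 114.0·2.000) / 24.20 = 26.90 mg/L.

26.9 mg/L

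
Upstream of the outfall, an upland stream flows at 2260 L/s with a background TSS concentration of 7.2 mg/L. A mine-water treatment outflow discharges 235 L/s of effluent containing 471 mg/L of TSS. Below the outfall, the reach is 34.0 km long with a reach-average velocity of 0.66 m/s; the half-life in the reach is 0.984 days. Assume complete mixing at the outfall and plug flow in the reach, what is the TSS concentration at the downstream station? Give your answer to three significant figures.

33.4 mg/L

Mass balance: C = (2260·7.200 + 235.0·471.0) / 2495 = 127000/2495 = 50.88 mg/L.
Travel time t = 34.0·1000 / 0.66 = 51520 s = 14.31 h.
Half-life 0.984 d → k = ln 2 / 0.984 = 0.7044 d⁻¹.
First-order decay: C = 50.88·exp(−k·t) = 50.88·0.6570 = 33.43 mg/L.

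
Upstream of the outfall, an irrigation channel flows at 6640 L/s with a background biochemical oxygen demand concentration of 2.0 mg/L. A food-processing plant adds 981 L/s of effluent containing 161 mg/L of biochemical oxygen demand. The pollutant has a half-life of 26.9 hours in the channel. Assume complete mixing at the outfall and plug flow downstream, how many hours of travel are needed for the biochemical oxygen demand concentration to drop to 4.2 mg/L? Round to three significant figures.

65.1 h

Mass balance: C = (6640·2.000 + 981.0·161.0) / 7621 = 171200/7621 = 22.47 mg/L.
Half-life 26.9 h → k = ln 2 / 26.9 = 0.02577 h⁻¹ = 0.6184 d⁻¹.
22.47·exp(−k·t) = 4.2 → t = ln(22.47/4.2)/k = 234300 s = 65.08 h.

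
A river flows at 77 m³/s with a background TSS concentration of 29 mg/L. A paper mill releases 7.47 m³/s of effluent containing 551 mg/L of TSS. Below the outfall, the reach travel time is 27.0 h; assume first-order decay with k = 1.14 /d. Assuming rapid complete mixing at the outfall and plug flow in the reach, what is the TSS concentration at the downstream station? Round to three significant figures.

20.8 mg/L

Conservation of mass: C = (77.00·29.00 + 7.470·551.0) / 84.47 = 6349/84.47 = 75.16 mg/L.
After decay, C = 75.16 × e^(−kt) = 75.16 × 0.2773 = 20.85 mg/L.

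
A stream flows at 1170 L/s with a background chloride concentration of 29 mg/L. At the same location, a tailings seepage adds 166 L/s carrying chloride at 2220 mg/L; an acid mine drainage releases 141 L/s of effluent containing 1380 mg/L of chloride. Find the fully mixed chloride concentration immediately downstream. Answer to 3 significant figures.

404 mg/L

Conservation of mass: C = (1170·29.00 + 166.0·2220 + 141.0·1380) / 1477 = 597000/1477 = 404.2 mg/L.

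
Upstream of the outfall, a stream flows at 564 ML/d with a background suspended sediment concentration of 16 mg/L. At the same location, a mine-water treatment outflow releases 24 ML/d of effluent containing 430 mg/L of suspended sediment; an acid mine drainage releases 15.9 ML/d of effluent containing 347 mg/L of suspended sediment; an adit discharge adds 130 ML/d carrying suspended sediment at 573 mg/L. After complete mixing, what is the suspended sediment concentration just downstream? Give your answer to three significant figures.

135 mg/L

Conservation of mass: C = (564.0·16.00 + 24.00·430.0 + 15.90·347.0 + 130.0·573.0) / 733.9 = 99350/733.9 = 135.4 mg/L.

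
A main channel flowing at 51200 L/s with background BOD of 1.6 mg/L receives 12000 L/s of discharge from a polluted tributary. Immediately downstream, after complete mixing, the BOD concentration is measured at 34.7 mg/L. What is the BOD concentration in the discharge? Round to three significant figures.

176 mg/L

Mass balance: 51200·1.600 + 12000·Cₑ = 63200·34.70
→ Cₑ = (63200·34.70 − 51200·1.600) / 12000 = 175.9 mg/L.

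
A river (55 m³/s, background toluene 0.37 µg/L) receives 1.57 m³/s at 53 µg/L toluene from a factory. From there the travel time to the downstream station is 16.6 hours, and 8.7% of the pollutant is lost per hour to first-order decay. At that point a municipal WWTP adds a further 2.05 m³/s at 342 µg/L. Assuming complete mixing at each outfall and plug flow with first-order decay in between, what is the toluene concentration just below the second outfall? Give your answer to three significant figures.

After mixing, C = (55.00·0.3700 + 1.570·53.00) / 56.57 = 103.6/56.57 = 1.831 µg/L; combined flow 56.57 m³/s.
8.7%/h lost → k = −ln(1 − 0.087) = 0.09102 h⁻¹.
Applying C = C₀e^(−kt): 1.831 × 0.2207 = 0.4040 µg/L.
Second outfall: C = (56.57·0.4040 + 2.050·342.0)/58.62 = 12.35 µg/L.

12.3 µg/L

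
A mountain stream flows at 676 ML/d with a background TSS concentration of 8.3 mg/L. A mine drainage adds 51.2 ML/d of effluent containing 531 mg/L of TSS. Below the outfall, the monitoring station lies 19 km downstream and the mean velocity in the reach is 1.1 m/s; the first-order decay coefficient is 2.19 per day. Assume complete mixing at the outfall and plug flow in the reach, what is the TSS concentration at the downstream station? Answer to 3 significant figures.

Flow-weighted average: C = (676.0·8.300 + 51.20·531.0) / 727.2 = 32800/727.2 = 45.10 mg/L.
Travel time t = 19·1000 / 1.1 = 17270 s = 4.798 h.
First-order decay: C = 45.10·exp(−k·t) = 45.10·0.6454 = 29.11 mg/L.

29.1 mg/L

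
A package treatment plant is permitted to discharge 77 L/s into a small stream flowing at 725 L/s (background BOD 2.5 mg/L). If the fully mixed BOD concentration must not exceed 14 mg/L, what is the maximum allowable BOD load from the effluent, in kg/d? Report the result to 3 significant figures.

Mass balance at the limit: 725.0·2.500 + 77.00·Cₑ = 802.0·14 → Cₑ = 122.3 mg/L.
77.00 L/s = 0.07700 m³/s. Load = 0.07700 m³/s × 122.3 g/m³ × 86 400 s/d = 813.5 kg/d.

813 kg/d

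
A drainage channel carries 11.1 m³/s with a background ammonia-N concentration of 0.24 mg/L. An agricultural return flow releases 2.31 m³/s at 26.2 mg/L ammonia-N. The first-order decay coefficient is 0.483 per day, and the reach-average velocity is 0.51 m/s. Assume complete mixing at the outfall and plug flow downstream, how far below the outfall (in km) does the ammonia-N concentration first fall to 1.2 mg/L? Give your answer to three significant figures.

125 km

After mixing, C = (11.10·0.2400 + 2.310·26.20) / 13.41 = 63.19/13.41 = 4.712 mg/L.
Set 4.712·exp(−k·t) = 1.2 → t = ln(4.712/1.2)/k = 244700 s = 67.96 h.
Distance = v·t = 0.51·244700 = 124800 m = 124.8 km.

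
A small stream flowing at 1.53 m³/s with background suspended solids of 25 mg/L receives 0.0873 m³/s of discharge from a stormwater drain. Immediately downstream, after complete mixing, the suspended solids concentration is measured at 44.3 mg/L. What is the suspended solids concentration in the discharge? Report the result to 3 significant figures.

Mass balance: 1.530·25.00 + 0.08730·Cₑ = 1.617·44.30
→ Cₑ = (1.617·44.30 − 1.530·25.00) / 0.08730 = 382.5 mg/L.

383 mg/L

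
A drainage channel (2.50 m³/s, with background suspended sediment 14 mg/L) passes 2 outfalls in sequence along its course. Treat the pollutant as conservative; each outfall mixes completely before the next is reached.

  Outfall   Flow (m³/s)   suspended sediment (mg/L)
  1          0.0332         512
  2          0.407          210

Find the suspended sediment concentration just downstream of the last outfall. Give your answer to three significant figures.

46.8 mg/L

Below outfall 1: Q → 2.533 m³/s, C = (2.500·14.00 + 0.03320·512.0)/2.533 = 20.53 mg/L.
Below outfall 2: Q → 2.940 m³/s, C = (2.533·20.53 + 0.4070·210.0)/2.940 = 46.75 mg/L.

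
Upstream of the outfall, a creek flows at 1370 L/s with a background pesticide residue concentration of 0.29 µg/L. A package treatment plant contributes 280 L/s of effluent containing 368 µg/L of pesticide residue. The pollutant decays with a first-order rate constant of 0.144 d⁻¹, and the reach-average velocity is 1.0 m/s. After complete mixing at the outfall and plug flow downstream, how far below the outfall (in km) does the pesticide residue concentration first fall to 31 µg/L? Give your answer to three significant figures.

423 km

Flow-weighted average: C = (1370·0.2900 + 280.0·368.0) / 1650 = 103400/1650 = 62.69 µg/L.
Set 62.69·exp(−k·t) = 31 → t = ln(62.69/31)/k = 422500 s = 117.4 h.
Distance = v·t = 1.0·422500 = 422500 m = 422.5 km.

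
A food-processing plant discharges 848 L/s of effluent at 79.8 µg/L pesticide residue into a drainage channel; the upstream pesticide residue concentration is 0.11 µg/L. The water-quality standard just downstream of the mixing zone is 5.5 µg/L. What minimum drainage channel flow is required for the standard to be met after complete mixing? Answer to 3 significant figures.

11700 L/s

Set C_mix = 5.5: (Q·0.1100 + 848.0·79.80) / (Q + 848.0) = 5.5
→ Q = 848.0·(79.80 − 5.5)/(5.5 − 0.1100) = 11690 L/s.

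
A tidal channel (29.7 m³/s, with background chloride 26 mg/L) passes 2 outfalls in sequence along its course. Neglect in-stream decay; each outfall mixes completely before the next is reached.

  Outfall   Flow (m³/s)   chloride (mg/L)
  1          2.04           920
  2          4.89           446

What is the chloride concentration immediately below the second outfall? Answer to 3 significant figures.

After outfall 1: Q = 29.70 + 2.040 = 31.74 m³/s; C = (29.70·26.00 + 2.040·920.0)/31.74 = 83.46 mg/L.
After outfall 2: Q = 31.74 + 4.890 = 36.63 m³/s; C = (31.74·83.46 + 4.890·446.0)/36.63 = 131.9 mg/L.

132 mg/L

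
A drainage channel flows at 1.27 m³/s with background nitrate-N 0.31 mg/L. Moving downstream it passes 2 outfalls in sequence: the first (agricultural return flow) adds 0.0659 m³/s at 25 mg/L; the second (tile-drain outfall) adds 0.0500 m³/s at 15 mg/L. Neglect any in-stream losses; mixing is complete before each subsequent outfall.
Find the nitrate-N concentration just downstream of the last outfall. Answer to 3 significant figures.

After outfall 1: Q = 1.270 + 0.06590 = 1.336 m³/s; C = (1.270·0.3100 + 0.06590·25.00)/1.336 = 1.528 mg/L.
After outfall 2: Q = 1.336 + 0.05000 = 1.386 m³/s; C = (1.336·1.528 + 0.05000·15.00)/1.386 = 2.014 mg/L.

2.01 mg/L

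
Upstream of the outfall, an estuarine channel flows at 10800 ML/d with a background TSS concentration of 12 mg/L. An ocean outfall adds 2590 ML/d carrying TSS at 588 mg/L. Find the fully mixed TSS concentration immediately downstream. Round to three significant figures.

123 mg/L

After mixing, C = (10800·12.00 + 2590·588.0) / 13390 = 1653000/13390 = 123.4 mg/L.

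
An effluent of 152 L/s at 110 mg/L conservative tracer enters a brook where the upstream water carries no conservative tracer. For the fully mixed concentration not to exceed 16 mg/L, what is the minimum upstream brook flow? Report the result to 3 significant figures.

893 L/s

Set C_mix = 16: (Q·0 + 152.0·110.0) / (Q + 152.0) = 16
→ Q = 152.0·(110.0 − 16)/(16 − 0) = 893.0 L/s.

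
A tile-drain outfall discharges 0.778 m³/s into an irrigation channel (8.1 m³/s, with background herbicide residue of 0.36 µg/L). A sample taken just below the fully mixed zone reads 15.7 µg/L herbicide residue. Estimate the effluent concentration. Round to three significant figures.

Mass balance: 8.100·0.3600 + 0.7780·Cₑ = 8.878·15.70
→ Cₑ = (8.878·15.70 − 8.100·0.3600) / 0.7780 = 175.4 µg/L.

175 µg/L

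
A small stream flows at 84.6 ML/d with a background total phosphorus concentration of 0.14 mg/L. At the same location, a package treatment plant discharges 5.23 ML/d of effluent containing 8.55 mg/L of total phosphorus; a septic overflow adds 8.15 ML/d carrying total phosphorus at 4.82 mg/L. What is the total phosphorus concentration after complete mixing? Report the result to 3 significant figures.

Conservation of mass: C = (84.60·0.1400 + 5.230·8.550 + 8.150·4.820) / 97.98 = 95.84/97.98 = 0.9782 mg/L.

0.978 mg/L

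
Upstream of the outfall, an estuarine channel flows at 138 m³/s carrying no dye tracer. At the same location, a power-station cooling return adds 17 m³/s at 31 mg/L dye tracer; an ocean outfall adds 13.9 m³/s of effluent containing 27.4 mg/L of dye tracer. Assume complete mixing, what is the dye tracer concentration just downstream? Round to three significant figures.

5.38 mg/L

Mass balance: C = (138.0·0 + 17.00·31.00 + 13.90·27.40) / 168.9 = 907.9/168.9 = 5.375 mg/L.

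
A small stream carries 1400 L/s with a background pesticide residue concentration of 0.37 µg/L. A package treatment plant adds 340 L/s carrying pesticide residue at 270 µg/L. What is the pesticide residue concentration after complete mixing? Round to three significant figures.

Flow-weighted average: C = (1400·0.3700 + 340.0·270.0) / 1740 = 92320/1740 = 53.06 µg/L.

53.1 µg/L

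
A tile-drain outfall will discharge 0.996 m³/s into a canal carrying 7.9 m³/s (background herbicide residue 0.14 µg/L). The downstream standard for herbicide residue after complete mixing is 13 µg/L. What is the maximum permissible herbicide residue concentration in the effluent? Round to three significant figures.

At the limit, (Qr·Cr + Qe·Cₑ)/(Qr + Qe) = 13:
Cₑ = (8.896·13 − 7.900·0.1400) / 0.9960 = 115.0 µg/L.

115 µg/L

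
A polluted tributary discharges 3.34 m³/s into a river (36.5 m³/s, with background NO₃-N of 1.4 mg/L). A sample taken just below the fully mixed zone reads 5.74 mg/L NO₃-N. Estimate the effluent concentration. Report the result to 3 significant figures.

Mass balance: 36.50·1.400 + 3.340·Cₑ = 39.84·5.740
→ Cₑ = (39.84·5.740 − 36.50·1.400) / 3.340 = 53.17 mg/L.

53.2 mg/L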